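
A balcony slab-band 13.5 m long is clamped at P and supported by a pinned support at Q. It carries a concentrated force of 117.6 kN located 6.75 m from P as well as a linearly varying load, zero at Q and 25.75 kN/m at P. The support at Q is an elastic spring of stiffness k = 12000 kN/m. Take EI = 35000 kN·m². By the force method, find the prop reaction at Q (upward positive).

R_Q = 71.26 kN

Take the reaction at Q as the redundant and release it; the primary structure is a cantilever fixed at P.
Free-end deflection of the primary structure under the applied loading (downward +):
  point load 117.6 at a = 6.75: Pa²(3L − a)/(6EI) = 30140/EI
  triangular load, peak 25.75 at the fixed end: w₀L⁴/(30EI) = 28510/EI
  δ_0 = 58649/EI
Flexibility coefficient — unit upward force at Q: δ_{QQ} = L³/(3EI) = 820.1/EI.
With EI = 35000 kN·m²: δ_0 = 1.6757 m and δ_{QQ} = 0.023432 m/kN.
Compatibility — the spring shortens by R_Q/k under the reaction it provides: δ_0 − R_Q·δ_{QQ} = R_Q/k. With 1/k = 0.000083 m/kN, R_Q = δ_0 / (δ_{QQ} + 1/k) = 1.6757 / (0.023432 + 0.000083) = 71.26 kN.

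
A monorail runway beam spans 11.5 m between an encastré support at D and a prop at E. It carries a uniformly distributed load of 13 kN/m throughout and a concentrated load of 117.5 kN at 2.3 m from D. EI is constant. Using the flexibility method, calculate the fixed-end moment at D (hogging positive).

M_D = 409.5 kN·m

Take the reaction at E as the redundant and release it; the primary structure is a cantilever fixed at D.
Deflection at E on the released cantilever, summing each load's contribution:
  UDL 13: wL⁴/(8EI) = 28421/EI
  point load 117.5 at a = 2.3: Pa²(3L − a)/(6EI) = 3336/EI
  δ_0 = 31757/EI
Tip deflection under a unit load at E: L³/(3EI) = 507/EI.
The prop prevents deflection at E: R_E = δ_0/δ_{EE} = 31757/507 = 62.64 kN.
Moment equilibrium about D: M_D = Σ(load moments about D) − R_E·L = 1130 − 62.64×11.5 = 409.5 kN·m.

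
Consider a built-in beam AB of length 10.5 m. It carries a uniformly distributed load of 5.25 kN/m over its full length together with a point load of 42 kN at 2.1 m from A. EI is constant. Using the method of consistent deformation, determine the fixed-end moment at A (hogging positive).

M_A = 104.7 kN·m

Release both end moments; the primary structure is a simply-supported span AB with redundants M_A and M_B.
End rotations of the released simple span under the applied load (×1/EI):
  at A: UDL 5.25: wL³/(24EI) = 253.2/EI
  at B: UDL 5.25: wL³/(24EI) = 253.2/EI
  at A: point load 42 at a = 2.1: Pab(L + b)/(6LEI) = 222.3/EI
  at B: point load 42 at a = 2.1: Pab(L + a)/(6LEI) = 148.2/EI
  θ_A0 = 475.5/EI,  θ_B0 = 401.4/EI
Flexibility coefficients: a unit moment at one end gives L/(3EI) there and L/(6EI) at the far end, so f₁₁ = f₂₂ = 3.5/EI and f₁₂ = f₂₁ = 1.75/EI.
Compatibility — zero rotation at each built-in end:
  3.5 M_A + 1.75 M_B = 475.5
  1.75 M_A + 3.5 M_B = 401.4
Solving the pair gives M_A = 104.7 kN·m and M_B = 62.35 kN·m (hogging).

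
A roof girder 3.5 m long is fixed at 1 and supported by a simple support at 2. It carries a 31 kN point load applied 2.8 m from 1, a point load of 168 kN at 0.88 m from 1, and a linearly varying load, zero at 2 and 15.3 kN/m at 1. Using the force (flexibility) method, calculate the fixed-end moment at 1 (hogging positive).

M_1 = 119.7 kN·m

Choose R_2 as the redundant. The primary structure is the cantilever fixed at 1.
Downward deflection at the released point 2 due to the loads:
  point load 31 at a = 2.8: Pa²(3L − a)/(6EI) = 311.9/EI
  point load 168 at a = 0.88: Pa²(3L − a)/(6EI) = 208.6/EI
  triangular load, peak 15.3 at the fixed end: w₀L⁴/(30EI) = 76.53/EI
  δ_0 = 597/EI
Tip deflection under a unit load at 2: L³/(3EI) = 14.29/EI.
The prop prevents deflection at 2: R_2 = δ_0/δ_{22} = 597/14.29 = 41.77 kN.
Moment equilibrium about 1: M_1 = Σ(load moments about 1) − R_2·L = 265.9 − 41.77×3.5 = 119.7 kN·m.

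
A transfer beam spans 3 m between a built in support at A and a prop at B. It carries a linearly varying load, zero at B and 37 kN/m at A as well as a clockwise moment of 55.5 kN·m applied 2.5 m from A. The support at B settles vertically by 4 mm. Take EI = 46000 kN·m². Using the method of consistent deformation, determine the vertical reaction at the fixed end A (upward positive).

R_A = 37.87 kN

Release the roller at B. Primary structure: cantilever fixed at A.
Deflection at B on the released cantilever, summing each load's contribution:
  triangular load, peak 37 at the fixed end: w₀L⁴/(30EI) = 99.9/EI
  clockwise couple 55.5 at a = 2.5: M₀a(2L − a)/(2EI) = 242.8/EI
  δ_0 = 342.7/EI
Flexibility coefficient — unit upward force at B: δ_{BB} = L³/(3EI) = 9/EI.
With EI = 46000 kN·m²: δ_0 = 0.00745 m and δ_{BB} = 0.000196 m/kN.
Compatibility — the beam at B must follow the support down by 0.004 m: δ_0 − R_B·δ_{BB} = 0.004, so R_B = (0.00745 − 0.004)/0.000196 = 17.63 kN.
Vertical equilibrium: R_A = ΣP − R_B = 55.5 − 17.63 = 37.87 kN.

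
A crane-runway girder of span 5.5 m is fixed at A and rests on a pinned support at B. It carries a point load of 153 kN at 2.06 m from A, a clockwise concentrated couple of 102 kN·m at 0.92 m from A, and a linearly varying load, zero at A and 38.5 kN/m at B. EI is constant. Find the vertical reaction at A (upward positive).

R_A = 163.9 kN

Choose R_B as the redundant. The primary structure is the cantilever fixed at A.
Downward deflection at the released point B due to the loads:
  point load 153 at a = 2.06: Pa²(3L − a)/(6EI) = 1563/EI
  clockwise couple 102 at a = 0.92: M₀a(2L − a)/(2EI) = 473/EI
  triangular load, peak 38.5 at the free end: 11w₀L⁴/(120EI) = 3229/EI
  δ_0 = 5265/EI
Tip deflection under a unit load at B: L³/(3EI) = 55.46/EI.
Compatibility at B: δ_0 − R_B·δ_{BB} = 0, so R_B = 5265/55.46 = 94.94 kN.
Vertical equilibrium: R_A = ΣP − R_B = 258.9 − 94.94 = 163.9 kN.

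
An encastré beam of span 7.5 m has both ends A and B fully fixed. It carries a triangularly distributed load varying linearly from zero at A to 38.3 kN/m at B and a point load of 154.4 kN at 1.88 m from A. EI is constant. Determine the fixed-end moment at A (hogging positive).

Release both end moments; the primary structure is a simply-supported span AB with redundants M_A and M_B.
Simple-span end rotations at A and B under the given loads:
  at A: triangular load, peak 38.3: 7w₀L³/(360EI) = 314.2/EI
  at B: triangular load, peak 38.3: w₀L³/(45EI) = 359.1/EI
  at A: point load 154.4 at a = 1.88: Pab(L + b)/(6LEI) = 475.6/EI
  at B: point load 154.4 at a = 1.88: Pab(L + a)/(6LEI) = 340/EI
  θ_A0 = 789.8/EI,  θ_B0 = 699.1/EI
Flexibility coefficients: a unit moment at one end gives L/(3EI) there and L/(6EI) at the far end, so f₁₁ = f₂₂ = 2.5/EI and f₁₂ = f₂₁ = 1.25/EI.
Compatibility — zero rotation at each built-in end:
  2.5 M_A + 1.25 M_B = 789.8
  1.25 M_A + 2.5 M_B = 699.1
Solving the pair gives M_A = 234.8 kN·m and M_B = 162.2 kN·m (hogging).

M_A = 234.8 kN·m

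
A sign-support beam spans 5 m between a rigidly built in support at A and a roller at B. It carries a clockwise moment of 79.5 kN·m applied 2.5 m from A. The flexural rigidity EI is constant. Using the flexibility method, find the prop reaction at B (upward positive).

Take the reaction at B as the redundant and release it; the primary structure is a cantilever fixed at A.
Primary-structure tip deflection at B by superposition:
  clockwise couple 79.5 at a = 2.5: M₀a(2L − a)/(2EI) = 745.3/EI
Tip deflection under a unit load at B: L³/(3EI) = 41.67/EI.
Compatibility at B: δ_0 − R_B·δ_{BB} = 0, so R_B = 745.3/41.67 = 17.89 kN.

R_B = 17.89 kN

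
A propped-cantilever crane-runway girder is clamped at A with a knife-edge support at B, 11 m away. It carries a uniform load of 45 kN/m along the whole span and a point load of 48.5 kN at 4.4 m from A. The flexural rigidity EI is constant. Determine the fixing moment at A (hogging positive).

Choose R_B as the redundant. The primary structure is the cantilever fixed at A.
Deflection at B on the released cantilever, summing each load's contribution:
  UDL 45: wL⁴/(8EI) = 82356/EI
  point load 48.5 at a = 4.4: Pa²(3L − a)/(6EI) = 4476/EI
  δ_0 = 86831/EI
Tip deflection under a unit load at B: L³/(3EI) = 443.7/EI.
Compatibility at B: δ_0 − R_B·δ_{BB} = 0, so R_B = 86831/443.7 = 195.7 kN.
Moment equilibrium about A: M_A = Σ(load moments about A) − R_B·L = 2936 − 195.7×11 = 783.1 kN·m.

M_A = 783.1 kN·m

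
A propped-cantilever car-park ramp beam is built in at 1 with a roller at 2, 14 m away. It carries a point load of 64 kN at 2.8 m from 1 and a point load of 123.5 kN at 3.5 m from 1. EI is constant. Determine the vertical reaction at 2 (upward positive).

R_2 = 14.2 kN

Choose R_2 as the redundant. The primary structure is the cantilever fixed at 1.
Downward deflection at the released point 2 due to the loads:
  point load 64 at a = 2.8: Pa²(3L − a)/(6EI) = 3278/EI
  point load 123.5 at a = 3.5: Pa²(3L − a)/(6EI) = 9708/EI
  δ_0 = 12986/EI
Flexibility coefficient — unit upward force at 2: δ_{22} = L³/(3EI) = 914.7/EI.
The prop prevents deflection at 2: R_2 = δ_0/δ_{22} = 12986/914.7 = 14.2 kN.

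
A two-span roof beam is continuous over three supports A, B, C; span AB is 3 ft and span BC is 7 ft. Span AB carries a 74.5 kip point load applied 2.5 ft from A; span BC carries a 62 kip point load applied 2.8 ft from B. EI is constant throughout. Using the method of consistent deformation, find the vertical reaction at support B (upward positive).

Insert a hinge at B; M_B is the redundant, and each span becomes simply supported.
Rotations at B on the released spans (each span's end-slope, ×1/EI):
  span AB: point load 74.5 at a = 2.5: Pab(L + a)/(6LEI) = 28.45/EI
  span BC: point load 62 at a = 2.8: Pab(L + b)/(6LEI) = 194.4/EI
  relative rotation θ_0 = (28.45 + 194.4)/EI = 222.9/EI
A unit hogging moment at B produces rotation L₁/(3EI) + L₂/(3EI) = 3.333/EI.
Slope continuity at B: θ_0 = M_B·3.333/EI, so M_B = 222.9/3.333 = 66.87 kip·ft (hogging).
Span AB, ΣM about A with M_B applied at B: R_B^{AB}·3 = 186.2 + 66.87, so R_B^{AB} = 84.37 kip and R_A = 74.5 − 84.37 = -9.872 kip.
Span BC, ΣM about C: R_B^{BC}·7 = 260.4 + 66.87, so R_B^{BC} = 46.75 kip and R_C = 62 − 46.75 = 15.25 kip.
R_B = 84.37 + 46.75 = 131.1 kip.

R_B = 131.1 kip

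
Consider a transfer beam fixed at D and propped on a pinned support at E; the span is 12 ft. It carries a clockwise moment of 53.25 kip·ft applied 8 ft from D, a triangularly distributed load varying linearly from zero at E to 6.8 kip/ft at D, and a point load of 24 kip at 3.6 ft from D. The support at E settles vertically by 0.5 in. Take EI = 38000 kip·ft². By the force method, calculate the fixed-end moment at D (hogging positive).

Choose R_E as the redundant. The primary structure is the cantilever fixed at D.
Downward deflection at the released point E due to the loads:
  clockwise couple 53.25 at a = 8: M₀a(2L − a)/(2EI) = 3408/EI
  triangular load, peak 6.8 at the fixed end: w₀L⁴/(30EI) = 4700/EI
  point load 24 at a = 3.6: Pa²(3L − a)/(6EI) = 1680/EI
  δ_0 = 9788/EI
Tip deflection under a unit load at E: L³/(3EI) = 576/EI.
With EI = 38000 kip·ft²: δ_0 = 0.25757 ft and δ_{EE} = 0.015158 ft/kip.
Compatibility — the beam at E must follow the support down by 0.04167 ft: δ_0 − R_E·δ_{EE} = 0.04167, so R_E = (0.25757 − 0.04167)/0.015158 = 14.24 kip.
Moment equilibrium about D: M_D = Σ(load moments about D) − R_E·L = 302.9 − 14.24×12 = 131.9 kip·ft.

M_D = 131.9 kip·ft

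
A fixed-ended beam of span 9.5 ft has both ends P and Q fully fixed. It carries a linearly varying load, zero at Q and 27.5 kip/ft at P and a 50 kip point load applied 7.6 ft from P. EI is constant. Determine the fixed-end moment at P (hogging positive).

Take the two fixed-end moments M_P, M_Q as redundants; the released structure is the simple span PQ.
On the primary (simply-supported) span, the end slopes from the loading are:
  at P: triangular load, peak 27.5: w₀L³/(45EI) = 524/EI
  at Q: triangular load, peak 27.5: 7w₀L³/(360EI) = 458.5/EI
  at P: point load 50 at a = 7.6: Pab(L + b)/(6LEI) = 144.4/EI
  at Q: point load 50 at a = 7.6: Pab(L + a)/(6LEI) = 216.6/EI
  θ_P0 = 668.4/EI,  θ_Q0 = 675.1/EI
Flexibility coefficients: a unit moment at one end gives L/(3EI) there and L/(6EI) at the far end, so f₁₁ = f₂₂ = 3.167/EI and f₁₂ = f₂₁ = 1.583/EI.
Compatibility — zero rotation at each built-in end:
  3.167 M_P + 1.583 M_Q = 668.4
  1.583 M_P + 3.167 M_Q = 675.1
Solving the pair gives M_P = 139.3 kip·ft and M_Q = 143.5 kip·ft (hogging).

M_P = 139.3 kip·ft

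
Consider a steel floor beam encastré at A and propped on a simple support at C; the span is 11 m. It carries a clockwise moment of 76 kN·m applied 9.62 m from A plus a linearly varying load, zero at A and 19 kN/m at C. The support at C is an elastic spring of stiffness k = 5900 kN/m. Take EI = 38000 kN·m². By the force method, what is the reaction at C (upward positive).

R_C = 66.71 kN

Choose R_C as the redundant. The primary structure is the cantilever fixed at A.
Deflection at C on the released cantilever, summing each load's contribution:
  clockwise couple 76 at a = 9.62: M₀a(2L − a)/(2EI) = 4526/EI
  triangular load, peak 19 at the free end: 11w₀L⁴/(120EI) = 25500/EI
  δ_0 = 30025/EI
Tip deflection under a unit load at C: L³/(3EI) = 443.7/EI.
With EI = 38000 kN·m²: δ_0 = 0.79014 m and δ_{CC} = 0.011675 m/kN.
Compatibility — the spring shortens by R_C/k under the reaction it provides: δ_0 − R_C·δ_{CC} = R_C/k. With 1/k = 0.000169 m/kN, R_C = δ_0 / (δ_{CC} + 1/k) = 0.79014 / (0.011675 + 0.000169) = 66.71 kN.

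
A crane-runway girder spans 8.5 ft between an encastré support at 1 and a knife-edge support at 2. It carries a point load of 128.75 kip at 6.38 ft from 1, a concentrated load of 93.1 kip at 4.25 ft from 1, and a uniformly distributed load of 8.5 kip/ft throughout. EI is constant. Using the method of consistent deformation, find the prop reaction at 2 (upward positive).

R_2 = 137.8 kip

Take the reaction at 2 as the redundant and release it; the primary structure is a cantilever fixed at 1.
Deflection at 2 on the released cantilever, summing each load's contribution:
  point load 128.75 at a = 6.38: Pa²(3L − a)/(6EI) = 16700/EI
  point load 93.1 at a = 4.25: Pa²(3L − a)/(6EI) = 5956/EI
  UDL 8.5: wL⁴/(8EI) = 5546/EI
  δ_0 = 28202/EI
Flexibility coefficient — unit upward force at 2: δ_{22} = L³/(3EI) = 204.7/EI.
Compatibility at 2: δ_0 − R_2·δ_{22} = 0, so R_2 = 28202/204.7 = 137.8 kip.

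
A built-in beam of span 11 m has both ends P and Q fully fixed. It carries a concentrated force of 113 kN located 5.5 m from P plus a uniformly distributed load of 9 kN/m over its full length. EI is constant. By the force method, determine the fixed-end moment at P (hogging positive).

M_P = 246.1 kN·m

Release both end moments; the primary structure is a simply-supported span PQ with redundants M_P and M_Q.
Simple-span end rotations at P and Q under the given loads:
  at P: point load 113 at a = 5.5: Pab(L + b)/(6LEI) = 854.6/EI
  at Q: point load 113 at a = 5.5: Pab(L + a)/(6LEI) = 854.6/EI
  at P: UDL 9: wL³/(24EI) = 499.1/EI
  at Q: UDL 9: wL³/(24EI) = 499.1/EI
  θ_P0 = 1354/EI,  θ_Q0 = 1354/EI
Flexibility coefficients: a unit moment at one end gives L/(3EI) there and L/(6EI) at the far end, so f₁₁ = f₂₂ = 3.667/EI and f₁₂ = f₂₁ = 1.833/EI.
Compatibility — zero rotation at each built-in end:
  3.667 M_P + 1.833 M_Q = 1354
  1.833 M_P + 3.667 M_Q = 1354
Solving the pair gives M_P = 246.1 kN·m and M_Q = 246.1 kN·m (hogging).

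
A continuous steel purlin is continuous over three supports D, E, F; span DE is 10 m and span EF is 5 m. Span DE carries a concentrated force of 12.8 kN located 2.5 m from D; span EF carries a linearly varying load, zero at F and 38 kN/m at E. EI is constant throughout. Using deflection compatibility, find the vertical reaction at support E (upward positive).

R_E = 75.87 kN

Insert a hinge at E; M_E is the redundant, and each span becomes simply supported.
End slopes at the hinge E, treating each span as simply supported:
  span DE: point load 12.8 at a = 2.5: Pab(L + a)/(6LEI) = 50/EI
  span EF: triangular load, peak 38: w₀L³/(45EI) = 105.6/EI
  relative rotation θ_0 = (50 + 105.6)/EI = 155.6/EI
A unit hogging moment at E produces rotation L₁/(3EI) + L₂/(3EI) = 5/EI.
Compatibility: M_E·(L₁+L₂)/(3EI) = θ_0, giving M_E = 31.11 kN·m (hogging).
Span DE, ΣM about D with M_E applied at E: R_E^{DE}·10 = 32 + 31.11, so R_E^{DE} = 6.311 kN and R_D = 12.8 − 6.311 = 6.489 kN.
Span EF, ΣM about F: R_E^{EF}·5 = 316.7 + 31.11, so R_E^{EF} = 69.56 kN and R_F = 95 − 69.56 = 25.44 kN.
R_E = 6.311 + 69.56 = 75.87 kN.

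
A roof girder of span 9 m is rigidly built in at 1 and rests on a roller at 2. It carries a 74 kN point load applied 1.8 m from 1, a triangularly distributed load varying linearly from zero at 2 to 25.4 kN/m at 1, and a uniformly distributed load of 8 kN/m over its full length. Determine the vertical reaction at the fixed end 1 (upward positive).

Take the reaction at 2 as the redundant and release it; the primary structure is a cantilever fixed at 1.
Downward deflection at the released point 2 due to the loads:
  point load 74 at a = 1.8: Pa²(3L − a)/(6EI) = 1007/EI
  triangular load, peak 25.4 at the fixed end: w₀L⁴/(30EI) = 5555/EI
  UDL 8: wL⁴/(8EI) = 6561/EI
  δ_0 = 13123/EI
Flexibility coefficient — unit upward force at 2: δ_{22} = L³/(3EI) = 243/EI.
The prop prevents deflection at 2: R_2 = δ_0/δ_{22} = 13123/243 = 54 kN.
Vertical equilibrium: R_1 = ΣP − R_2 = 260.3 − 54 = 206.3 kN.

R_1 = 206.3 kN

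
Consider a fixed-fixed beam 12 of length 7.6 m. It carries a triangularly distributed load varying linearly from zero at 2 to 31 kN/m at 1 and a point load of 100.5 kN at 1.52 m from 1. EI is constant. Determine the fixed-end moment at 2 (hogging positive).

Take the two fixed-end moments M_1, M_2 as redundants; the released structure is the simple span 12.
On the primary (simply-supported) span, the end slopes from the loading are:
  at 1: triangular load, peak 31: w₀L³/(45EI) = 302.4/EI
  at 2: triangular load, peak 31: 7w₀L³/(360EI) = 264.6/EI
  at 1: point load 100.5 at a = 1.52: Pab(L + b)/(6LEI) = 278.6/EI
  at 2: point load 100.5 at a = 1.52: Pab(L + a)/(6LEI) = 185.8/EI
  θ_10 = 581/EI,  θ_20 = 450.4/EI
Flexibility coefficients: a unit moment at one end gives L/(3EI) there and L/(6EI) at the far end, so f₁₁ = f₂₂ = 2.533/EI and f₁₂ = f₂₁ = 1.267/EI.
Compatibility — zero rotation at each built-in end:
  2.533 M_1 + 1.267 M_2 = 581
  1.267 M_1 + 2.533 M_2 = 450.4
Solving the pair gives M_1 = 187.3 kN·m and M_2 = 84.13 kN·m (hogging).

M_2 = 84.13 kN·m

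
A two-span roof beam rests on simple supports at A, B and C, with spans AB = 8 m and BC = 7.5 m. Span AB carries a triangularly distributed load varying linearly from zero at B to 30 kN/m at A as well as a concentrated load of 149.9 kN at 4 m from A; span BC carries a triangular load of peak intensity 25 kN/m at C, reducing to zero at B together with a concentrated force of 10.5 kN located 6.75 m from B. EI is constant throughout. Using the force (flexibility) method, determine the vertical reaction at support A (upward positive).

R_A = 128 kN

Take M_B as the redundant. Released structure: two simple spans AB and BC with a hinge at B.
Discontinuity in slope at B on the released structure — sum the simple-span end rotations:
  span AB: triangular load, peak 30: 7w₀L³/(360EI) = 298.7/EI
  span AB: point load 149.9 at a = 4: Pab(L + a)/(6LEI) = 599.6/EI
  span BC: triangular load, peak 25: 7w₀L³/(360EI) = 205.1/EI
  span BC: point load 10.5 at a = 6.75: Pab(L + b)/(6LEI) = 9.745/EI
  relative rotation θ_0 = (898.3 + 214.8)/EI = 1113/EI
A unit hogging moment at B produces rotation L₁/(3EI) + L₂/(3EI) = 5.167/EI.
Compatibility: M_B·(L₁+L₂)/(3EI) = θ_0, giving M_B = 215.4 kN·m (hogging).
Span AB, ΣM about A with M_B applied at B: R_B^{AB}·8 = 919.6 + 215.4, so R_B^{AB} = 141.9 kN and R_A = 269.9 − 141.9 = 128 kN.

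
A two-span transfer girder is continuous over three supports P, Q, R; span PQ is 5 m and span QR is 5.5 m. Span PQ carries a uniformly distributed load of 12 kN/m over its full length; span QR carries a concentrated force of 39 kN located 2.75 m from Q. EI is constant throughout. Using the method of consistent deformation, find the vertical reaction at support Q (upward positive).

Release continuity at Q by inserting a hinge; the redundant is the internal moment M_Q. The primary structure is two simply-supported spans PQ and QR.
Rotations at Q on the released spans (each span's end-slope, ×1/EI):
  span PQ: UDL 12: wL³/(24EI) = 62.5/EI
  span QR: point load 39 at a = 2.75: Pab(L + b)/(6LEI) = 73.73/EI
  relative rotation θ_0 = (62.5 + 73.73)/EI = 136.2/EI
A unit hogging moment at Q produces rotation L₁/(3EI) + L₂/(3EI) = 3.5/EI.
Slope continuity at Q: θ_0 = M_Q·3.5/EI, so M_Q = 136.2/3.5 = 38.92 kN·m (hogging).
Span PQ, ΣM about P with M_Q applied at Q: R_Q^{PQ}·5 = 150 + 38.92, so R_Q^{PQ} = 37.78 kN and R_P = 60 − 37.78 = 22.22 kN.
Span QR, ΣM about R: R_Q^{QR}·5.5 = 107.2 + 38.92, so R_Q^{QR} = 26.58 kN and R_R = 39 − 26.58 = 12.42 kN.
R_Q = 37.78 + 26.58 = 64.36 kN.

R_Q = 64.36 kN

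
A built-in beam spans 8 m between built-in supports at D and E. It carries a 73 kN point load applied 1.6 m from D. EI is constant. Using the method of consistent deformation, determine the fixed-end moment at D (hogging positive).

Take the two fixed-end moments M_D, M_E as redundants; the released structure is the simple span DE.
End rotations of the released simple span under the applied load (×1/EI):
  at D: point load 73 at a = 1.6: Pab(L + b)/(6LEI) = 224.3/EI
  at E: point load 73 at a = 1.6: Pab(L + a)/(6LEI) = 149.5/EI
  θ_D0 = 224.3/EI,  θ_E0 = 149.5/EI
Flexibility coefficients: a unit moment at one end gives L/(3EI) there and L/(6EI) at the far end, so f₁₁ = f₂₂ = 2.667/EI and f₁₂ = f₂₁ = 1.333/EI.
Compatibility — zero rotation at each built-in end:
  2.667 M_D + 1.333 M_E = 224.3
  1.333 M_D + 2.667 M_E = 149.5
Solving the pair gives M_D = 74.75 kN·m and M_E = 18.69 kN·m (hogging).

M_D = 74.75 kN·m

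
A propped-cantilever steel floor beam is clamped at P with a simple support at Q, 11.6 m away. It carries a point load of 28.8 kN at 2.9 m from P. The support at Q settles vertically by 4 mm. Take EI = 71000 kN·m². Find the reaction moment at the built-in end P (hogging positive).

Remove the prop at Q; the released (primary) structure is a cantilever built in at P.
Primary-structure tip deflection at Q by superposition:
  point load 28.8 at a = 2.9: Pa²(3L − a)/(6EI) = 1288/EI
Flexibility coefficient — unit upward force at Q: δ_{QQ} = L³/(3EI) = 520.3/EI.
With EI = 71000 kN·m²: δ_0 = 0.018137 m and δ_{QQ} = 0.007328 m/kN.
Compatibility — the beam at Q must follow the support down by 0.004 m: δ_0 − R_Q·δ_{QQ} = 0.004, so R_Q = (0.018137 − 0.004)/0.007328 = 1.929 kN.
Moment equilibrium about P: M_P = Σ(load moments about P) − R_Q·L = 83.52 − 1.929×11.6 = 61.14 kN·m.

M_P = 61.14 kN·m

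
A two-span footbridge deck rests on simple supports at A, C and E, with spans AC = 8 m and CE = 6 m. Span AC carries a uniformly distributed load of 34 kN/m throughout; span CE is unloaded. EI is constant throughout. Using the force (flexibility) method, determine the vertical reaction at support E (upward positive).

Take M_C as the redundant. Released structure: two simple spans AC and CE with a hinge at C.
Rotations at C on the released spans (each span's end-slope, ×1/EI):
  span AC: UDL 34: wL³/(24EI) = 725.3/EI
  relative rotation θ_0 = (725.3 + 0)/EI = 725.3/EI
A unit hogging moment at C produces rotation L₁/(3EI) + L₂/(3EI) = 4.667/EI.
Slope continuity at C: θ_0 = M_C·4.667/EI, so M_C = 725.3/4.667 = 155.4 kN·m (hogging).
Span CE, ΣM about E: R_C^{CE}·6 = 0 + 155.4, so R_C^{CE} = 25.9 kN and R_E = 0 − 25.9 = -25.9 kN.

R_E = -25.9 kN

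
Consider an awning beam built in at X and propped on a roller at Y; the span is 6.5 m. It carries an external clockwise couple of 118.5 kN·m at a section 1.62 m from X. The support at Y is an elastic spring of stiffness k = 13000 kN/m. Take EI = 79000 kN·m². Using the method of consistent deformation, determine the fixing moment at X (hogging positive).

M_X = 45.77 kN·m

Take the reaction at Y as the redundant and release it; the primary structure is a cantilever fixed at X.
Deflection at Y on the released cantilever, summing each load's contribution:
  clockwise couple 118.5 at a = 1.62: M₀a(2L − a)/(2EI) = 1092/EI
Flexibility coefficient — unit upward force at Y: δ_{YY} = L³/(3EI) = 91.54/EI.
With EI = 79000 kN·m²: δ_0 = 0.013827 m and δ_{YY} = 0.001159 m/kN.
Compatibility — the spring shortens by R_Y/k under the reaction it provides: δ_0 − R_Y·δ_{YY} = R_Y/k. With 1/k = 0.000077 m/kN, R_Y = δ_0 / (δ_{YY} + 1/k) = 0.013827 / (0.001159 + 0.000077) = 11.19 kN.
Moment equilibrium about X: M_X = Σ(load moments about X) − R_Y·L = 118.5 − 11.19×6.5 = 45.77 kN·m.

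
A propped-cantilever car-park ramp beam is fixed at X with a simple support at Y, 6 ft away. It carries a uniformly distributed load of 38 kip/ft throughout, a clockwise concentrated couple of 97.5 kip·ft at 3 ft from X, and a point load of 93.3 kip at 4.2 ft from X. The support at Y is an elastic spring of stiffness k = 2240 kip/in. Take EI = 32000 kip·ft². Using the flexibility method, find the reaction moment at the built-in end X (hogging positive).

Remove the prop at Y; the released (primary) structure is a cantilever built in at X.
Primary-structure tip deflection at Y by superposition:
  UDL 38: wL⁴/(8EI) = 6156/EI
  clockwise couple 97.5 at a = 3: M₀a(2L − a)/(2EI) = 1316/EI
  point load 93.3 at a = 4.2: Pa²(3L − a)/(6EI) = 3785/EI
  δ_0 = 11258/EI
Tip deflection under a unit load at Y: L³/(3EI) = 72/EI.
With EI = 32000 kip·ft²: δ_0 = 0.3518 ft and δ_{YY} = 0.00225 ft/kip.
Compatibility — the spring shortens by R_Y/k under the reaction it provides: δ_0 − R_Y·δ_{YY} = R_Y/k. With 1/k = 1/(2240×12) ft/kip = 0.000037 ft/kip, R_Y = δ_0 / (δ_{YY} + 1/k) = 0.3518 / (0.00225 + 0.000037) = 153.8 kip.
Moment equilibrium about X: M_X = Σ(load moments about X) − R_Y·L = 1173 − 153.8×6 = 250.5 kip·ft.

M_X = 250.5 kip·ft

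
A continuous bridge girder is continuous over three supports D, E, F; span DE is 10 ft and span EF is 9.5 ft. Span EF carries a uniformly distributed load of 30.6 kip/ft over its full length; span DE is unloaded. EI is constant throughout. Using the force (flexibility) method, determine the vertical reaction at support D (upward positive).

Insert a hinge at E; M_E is the redundant, and each span becomes simply supported.
End slopes at the hinge E, treating each span as simply supported:
  span EF: UDL 30.6: wL³/(24EI) = 1093/EI
  relative rotation θ_0 = (0 + 1093)/EI = 1093/EI
A unit hogging moment at E produces rotation L₁/(3EI) + L₂/(3EI) = 6.5/EI.
Compatibility: M_E·(L₁+L₂)/(3EI) = θ_0, giving M_E = 168.2 kip·ft (hogging).
Span DE, ΣM about D with M_E applied at E: R_E^{DE}·10 = 0 + 168.2, so R_E^{DE} = 16.82 kip and R_D = 0 − 16.82 = -16.82 kip.

R_D = -16.82 kip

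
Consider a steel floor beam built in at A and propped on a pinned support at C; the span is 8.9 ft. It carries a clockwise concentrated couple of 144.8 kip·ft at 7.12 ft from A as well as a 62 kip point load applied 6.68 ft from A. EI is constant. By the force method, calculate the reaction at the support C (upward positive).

R_C = 62.71 kip

Remove the prop at C; the released (primary) structure is a cantilever built in at A.
Deflection at C on the released cantilever, summing each load's contribution:
  clockwise couple 144.8 at a = 7.12: M₀a(2L − a)/(2EI) = 5505/EI
  point load 62 at a = 6.68: Pa²(3L − a)/(6EI) = 9231/EI
  δ_0 = 14737/EI
Flexibility coefficient — unit upward force at C: δ_{CC} = L³/(3EI) = 235/EI.
The prop prevents deflection at C: R_C = δ_0/δ_{CC} = 14737/235 = 62.71 kip.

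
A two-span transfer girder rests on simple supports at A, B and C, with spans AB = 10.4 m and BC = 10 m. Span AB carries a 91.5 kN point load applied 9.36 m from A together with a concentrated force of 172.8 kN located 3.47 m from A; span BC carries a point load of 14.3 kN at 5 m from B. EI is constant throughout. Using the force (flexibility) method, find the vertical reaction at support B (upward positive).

Insert a hinge at B; M_B is the redundant, and each span becomes simply supported.
End slopes at the hinge B, treating each span as simply supported:
  span AB: point load 91.5 at a = 9.36: Pab(L + a)/(6LEI) = 282.1/EI
  span AB: point load 172.8 at a = 3.47: Pab(L + a)/(6LEI) = 923.6/EI
  span BC: point load 14.3 at a = 5: Pab(L + b)/(6LEI) = 89.38/EI
  relative rotation θ_0 = (1206 + 89.38)/EI = 1295/EI
A unit hogging moment at B produces rotation L₁/(3EI) + L₂/(3EI) = 6.8/EI.
Slope continuity at B: θ_0 = M_B·6.8/EI, so M_B = 1295/6.8 = 190.4 kN·m (hogging).
Span AB, ΣM about A with M_B applied at B: R_B^{AB}·10.4 = 1456 + 190.4, so R_B^{AB} = 158.3 kN and R_A = 264.3 − 158.3 = 106 kN.
Span BC, ΣM about C: R_B^{BC}·10 = 71.5 + 190.4, so R_B^{BC} = 26.19 kN and R_C = 14.3 − 26.19 = -11.89 kN.
R_B = 158.3 + 26.19 = 184.5 kN.

R_B = 184.5 kN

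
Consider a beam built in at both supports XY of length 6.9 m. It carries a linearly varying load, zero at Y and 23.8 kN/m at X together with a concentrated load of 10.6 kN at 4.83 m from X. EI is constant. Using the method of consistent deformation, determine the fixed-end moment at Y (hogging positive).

Release both end moments; the primary structure is a simply-supported span XY with redundants M_X and M_Y.
On the primary (simply-supported) span, the end slopes from the loading are:
  at X: triangular load, peak 23.8: w₀L³/(45EI) = 173.7/EI
  at Y: triangular load, peak 23.8: 7w₀L³/(360EI) = 152/EI
  at X: point load 10.6 at a = 4.83: Pab(L + b)/(6LEI) = 22.96/EI
  at Y: point load 10.6 at a = 4.83: Pab(L + a)/(6LEI) = 30.03/EI
  θ_X0 = 196.7/EI,  θ_Y0 = 182.1/EI
Flexibility coefficients: a unit moment at one end gives L/(3EI) there and L/(6EI) at the far end, so f₁₁ = f₂₂ = 2.3/EI and f₁₂ = f₂₁ = 1.15/EI.
Compatibility — zero rotation at each built-in end:
  2.3 M_X + 1.15 M_Y = 196.7
  1.15 M_X + 2.3 M_Y = 182.1
Solving the pair gives M_X = 61.26 kN·m and M_Y = 48.52 kN·m (hogging).

M_Y = 48.52 kN·m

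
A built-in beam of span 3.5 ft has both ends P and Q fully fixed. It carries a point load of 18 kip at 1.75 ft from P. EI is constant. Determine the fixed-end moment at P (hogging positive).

Take the two fixed-end moments M_P, M_Q as redundants; the released structure is the simple span PQ.
End rotations of the released simple span under the applied load (×1/EI):
  at P: point load 18 at a = 1.75: Pab(L + b)/(6LEI) = 13.78/EI
  at Q: point load 18 at a = 1.75: Pab(L + a)/(6LEI) = 13.78/EI
  θ_P0 = 13.78/EI,  θ_Q0 = 13.78/EI
Flexibility coefficients: a unit moment at one end gives L/(3EI) there and L/(6EI) at the far end, so f₁₁ = f₂₂ = 1.167/EI and f₁₂ = f₂₁ = 0.5833/EI.
Compatibility — zero rotation at each built-in end:
  1.167 M_P + 0.5833 M_Q = 13.78
  0.5833 M_P + 1.167 M_Q = 13.78
Solving the pair gives M_P = 7.875 kip·ft and M_Q = 7.875 kip·ft (hogging).

M_P = 7.875 kip·ft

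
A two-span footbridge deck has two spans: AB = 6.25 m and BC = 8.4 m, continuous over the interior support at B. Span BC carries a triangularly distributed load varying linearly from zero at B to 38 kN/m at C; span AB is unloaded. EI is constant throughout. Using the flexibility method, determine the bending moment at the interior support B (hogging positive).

M_B = 89.68 kN·m

Release continuity at B by inserting a hinge; the redundant is the internal moment M_B. The primary structure is two simply-supported spans AB and BC.
Discontinuity in slope at B on the released structure — sum the simple-span end rotations:
  span BC: triangular load, peak 38: 7w₀L³/(360EI) = 437.9/EI
  relative rotation θ_0 = (0 + 437.9)/EI = 437.9/EI
A unit hogging moment at B produces rotation L₁/(3EI) + L₂/(3EI) = 4.883/EI.
Compatibility: M_B·(L₁+L₂)/(3EI) = θ_0, giving M_B = 89.68 kN·m (hogging).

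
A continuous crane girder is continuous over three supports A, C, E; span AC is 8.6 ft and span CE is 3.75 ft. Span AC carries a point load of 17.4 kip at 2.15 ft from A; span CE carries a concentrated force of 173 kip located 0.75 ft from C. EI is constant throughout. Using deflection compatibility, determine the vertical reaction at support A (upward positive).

Take M_C as the redundant. Released structure: two simple spans AC and CE with a hinge at C.
Discontinuity in slope at C on the released structure — sum the simple-span end rotations:
  span AC: point load 17.4 at a = 2.15: Pab(L + a)/(6LEI) = 50.27/EI
  span CE: point load 173 at a = 0.75: Pab(L + b)/(6LEI) = 116.8/EI
  relative rotation θ_0 = (50.27 + 116.8)/EI = 167/EI
A unit hogging moment at C produces rotation L₁/(3EI) + L₂/(3EI) = 4.117/EI.
Slope continuity at C: θ_0 = M_C·4.117/EI, so M_C = 167/4.117 = 40.58 kip·ft (hogging).
Span AC, ΣM about A with M_C applied at C: R_C^{AC}·8.6 = 37.41 + 40.58, so R_C^{AC} = 9.068 kip and R_A = 17.4 − 9.068 = 8.332 kip.

R_A = 8.332 kip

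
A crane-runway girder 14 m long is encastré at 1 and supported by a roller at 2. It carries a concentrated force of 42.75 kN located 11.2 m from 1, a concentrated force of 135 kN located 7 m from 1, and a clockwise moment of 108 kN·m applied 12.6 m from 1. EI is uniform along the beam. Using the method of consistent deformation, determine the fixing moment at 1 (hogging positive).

Choose R_2 as the redundant. The primary structure is the cantilever fixed at 1.
Primary-structure tip deflection at 2 by superposition:
  point load 42.75 at a = 11.2: Pa²(3L − a)/(6EI) = 27528/EI
  point load 135 at a = 7: Pa²(3L − a)/(6EI) = 38588/EI
  clockwise couple 108 at a = 12.6: M₀a(2L − a)/(2EI) = 10478/EI
  δ_0 = 76593/EI
Tip deflection under a unit load at 2: L³/(3EI) = 914.7/EI.
Compatibility at 2: δ_0 − R_2·δ_{22} = 0, so R_2 = 76593/914.7 = 83.74 kN.
Moment equilibrium about 1: M_1 = Σ(load moments about 1) − R_2·L = 1532 − 83.74×14 = 359.5 kN·m.

M_1 = 359.5 kN·m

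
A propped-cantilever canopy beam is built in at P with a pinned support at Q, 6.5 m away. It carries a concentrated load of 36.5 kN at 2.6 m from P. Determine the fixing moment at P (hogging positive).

Take the reaction at Q as the redundant and release it; the primary structure is a cantilever fixed at P.
Deflection at Q on the released cantilever, summing each load's contribution:
  point load 36.5 at a = 2.6: Pa²(3L − a)/(6EI) = 695/EI
Flexibility coefficient — unit upward force at Q: δ_{QQ} = L³/(3EI) = 91.54/EI.
The prop prevents deflection at Q: R_Q = δ_0/δ_{QQ} = 695/91.54 = 7.592 kN.
Moment equilibrium about P: M_P = Σ(load moments about P) − R_Q·L = 94.9 − 7.592×6.5 = 45.55 kN·m.

M_P = 45.55 kN·m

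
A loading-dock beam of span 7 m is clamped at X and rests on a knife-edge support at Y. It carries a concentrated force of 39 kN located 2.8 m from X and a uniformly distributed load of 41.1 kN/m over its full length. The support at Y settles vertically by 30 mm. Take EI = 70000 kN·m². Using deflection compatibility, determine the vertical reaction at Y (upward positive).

Remove the prop at Y; the released (primary) structure is a cantilever built in at X.
Downward deflection at the released point Y due to the loads:
  point load 39 at a = 2.8: Pa²(3L − a)/(6EI) = 927.5/EI
  UDL 41.1: wL⁴/(8EI) = 12335/EI
  δ_0 = 13263/EI
Tip deflection under a unit load at Y: L³/(3EI) = 114.3/EI.
With EI = 70000 kN·m²: δ_0 = 0.18947 m and δ_{YY} = 0.001633 m/kN.
Compatibility — the beam at Y must follow the support down by 0.03 m: δ_0 − R_Y·δ_{YY} = 0.03, so R_Y = (0.18947 − 0.03)/0.001633 = 97.63 kN.

R_Y = 97.63 kN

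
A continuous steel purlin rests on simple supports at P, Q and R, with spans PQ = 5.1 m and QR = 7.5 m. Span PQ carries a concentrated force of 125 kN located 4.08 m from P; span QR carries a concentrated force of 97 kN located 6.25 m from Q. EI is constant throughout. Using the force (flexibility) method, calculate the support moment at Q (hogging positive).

Take M_Q as the redundant. Released structure: two simple spans PQ and QR with a hinge at Q.
Rotations at Q on the released spans (each span's end-slope, ×1/EI):
  span PQ: point load 125 at a = 4.08: Pab(L + a)/(6LEI) = 156.1/EI
  span QR: point load 97 at a = 6.25: Pab(L + b)/(6LEI) = 147.4/EI
  relative rotation θ_0 = (156.1 + 147.4)/EI = 303.4/EI
A unit hogging moment at Q produces rotation L₁/(3EI) + L₂/(3EI) = 4.2/EI.
Slope continuity at Q: θ_0 = M_Q·4.2/EI, so M_Q = 303.4/4.2 = 72.24 kN·m (hogging).

M_Q = 72.24 kN·m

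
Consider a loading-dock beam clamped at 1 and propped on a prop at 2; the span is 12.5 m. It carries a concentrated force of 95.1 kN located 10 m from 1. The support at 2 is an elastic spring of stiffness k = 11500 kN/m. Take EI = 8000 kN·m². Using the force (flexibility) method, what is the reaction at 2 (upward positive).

Remove the prop at 2; the released (primary) structure is a cantilever built in at 1.
Free-end deflection of the primary structure under the applied loading (downward +):
  point load 95.1 at a = 10: Pa²(3L − a)/(6EI) = 43588/EI
Tip deflection under a unit load at 2: L³/(3EI) = 651/EI.
With EI = 8000 kN·m²: δ_0 = 5.4484 m and δ_{22} = 0.08138 m/kN.
Compatibility — the spring shortens by R_2/k under the reaction it provides: δ_0 − R_2·δ_{22} = R_2/k. With 1/k = 0.000087 m/kN, R_2 = δ_0 / (δ_{22} + 1/k) = 5.4484 / (0.08138 + 0.000087) = 66.88 kN.

R_2 = 66.88 kN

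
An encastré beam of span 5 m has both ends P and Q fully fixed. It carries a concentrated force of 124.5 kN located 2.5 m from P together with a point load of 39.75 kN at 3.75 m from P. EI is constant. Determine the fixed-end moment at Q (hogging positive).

M_Q = 105.8 kN·m

Take the two fixed-end moments M_P, M_Q as redundants; the released structure is the simple span PQ.
End rotations of the released simple span under the applied load (×1/EI):
  at P: point load 124.5 at a = 2.5: Pab(L + b)/(6LEI) = 194.5/EI
  at Q: point load 124.5 at a = 2.5: Pab(L + a)/(6LEI) = 194.5/EI
  at P: point load 39.75 at a = 3.75: Pab(L + b)/(6LEI) = 38.82/EI
  at Q: point load 39.75 at a = 3.75: Pab(L + a)/(6LEI) = 54.35/EI
  θ_P0 = 233.3/EI,  θ_Q0 = 248.9/EI
Flexibility coefficients: a unit moment at one end gives L/(3EI) there and L/(6EI) at the far end, so f₁₁ = f₂₂ = 1.667/EI and f₁₂ = f₂₁ = 0.8333/EI.
Compatibility — zero rotation at each built-in end:
  1.667 M_P + 0.8333 M_Q = 233.3
  0.8333 M_P + 1.667 M_Q = 248.9
Solving the pair gives M_P = 87.13 kN·m and M_Q = 105.8 kN·m (hogging).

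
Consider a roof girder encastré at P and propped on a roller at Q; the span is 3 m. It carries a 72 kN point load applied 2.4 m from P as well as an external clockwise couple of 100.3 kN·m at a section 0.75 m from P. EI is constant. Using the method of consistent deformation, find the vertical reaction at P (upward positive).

R_P = -0.6286 kN

Release the roller at Q. Primary structure: cantilever fixed at P.
Free-end deflection of the primary structure under the applied loading (downward +):
  point load 72 at a = 2.4: Pa²(3L − a)/(6EI) = 456.2/EI
  clockwise couple 100.3 at a = 0.75: M₀a(2L − a)/(2EI) = 197.5/EI
  δ_0 = 653.7/EI
Flexibility coefficient — unit upward force at Q: δ_{QQ} = L³/(3EI) = 9/EI.
The prop prevents deflection at Q: R_Q = δ_0/δ_{QQ} = 653.7/9 = 72.63 kN.
Vertical equilibrium: R_P = ΣP − R_Q = 72 − 72.63 = -0.6286 kN.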